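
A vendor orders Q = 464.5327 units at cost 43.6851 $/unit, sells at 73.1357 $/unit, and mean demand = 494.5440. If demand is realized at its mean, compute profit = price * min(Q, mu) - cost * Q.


Sales at mu = min(464.5327, 494.5440) = 464.5327
Revenue = 73.1357 * 464.5327 = 33973.9242
Total cost = 43.6851 * 464.5327 = 20293.1575
Profit = 33973.9242 - 20293.1575 = 13680.7667

13680.7667 $


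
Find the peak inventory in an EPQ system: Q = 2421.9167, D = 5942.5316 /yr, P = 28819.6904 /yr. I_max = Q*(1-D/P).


D/P = 0.2062
1 - D/P = 0.7938
I_max = 2421.9167 * 0.7938 = 1922.5249

1922.5249 units


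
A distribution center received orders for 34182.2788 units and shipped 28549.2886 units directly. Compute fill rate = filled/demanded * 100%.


FR = 28549.2886 / 34182.2788 * 100 = 83.5207

83.5207%


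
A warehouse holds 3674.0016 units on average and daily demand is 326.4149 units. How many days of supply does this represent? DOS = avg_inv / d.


DOS = 3674.0016 / 326.4149 = 11.2556

11.2556 days


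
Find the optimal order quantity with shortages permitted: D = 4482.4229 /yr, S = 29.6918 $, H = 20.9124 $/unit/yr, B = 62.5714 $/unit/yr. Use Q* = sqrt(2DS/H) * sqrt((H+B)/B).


sqrt(2DS/H) = 112.8204
sqrt((H+B)/B) = 1.1551
Q* = 112.8204 * 1.1551 = 130.3169

130.3169 units


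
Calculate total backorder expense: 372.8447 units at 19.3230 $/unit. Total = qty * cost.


Total = 372.8447 * 19.3230 = 7204.4781

7204.4781 $


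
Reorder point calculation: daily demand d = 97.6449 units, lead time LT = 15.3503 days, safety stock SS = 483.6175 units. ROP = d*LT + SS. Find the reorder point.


d*LT = 97.6449 * 15.3503 = 1498.8785
ROP = 1498.8785 + 483.6175 = 1982.4960

1982.4960 units


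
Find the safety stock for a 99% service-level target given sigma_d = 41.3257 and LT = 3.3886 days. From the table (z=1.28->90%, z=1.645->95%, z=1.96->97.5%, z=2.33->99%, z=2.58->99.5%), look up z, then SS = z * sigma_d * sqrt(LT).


From the table, SL = 99% corresponds to z = 2.33
sqrt(LT) = sqrt(3.3886) = 1.8408
SS = 2.33 * 41.3257 * 1.8408 = 177.2500

177.2500 units


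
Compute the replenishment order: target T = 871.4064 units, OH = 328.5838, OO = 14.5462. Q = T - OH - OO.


Inventory position = OH + OO = 328.5838 + 14.5462 = 343.1300
Q = 871.4064 - 343.1300 = 528.2764

528.2764 units


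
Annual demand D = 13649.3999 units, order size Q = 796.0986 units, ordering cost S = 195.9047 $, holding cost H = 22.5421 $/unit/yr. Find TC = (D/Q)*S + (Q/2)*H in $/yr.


Ordering cost = D*S/Q = 3358.8573
Holding cost = Q*H/2 = 8972.8671
TC = 3358.8573 + 8972.8671 = 12331.7244

12331.7244 $/yr


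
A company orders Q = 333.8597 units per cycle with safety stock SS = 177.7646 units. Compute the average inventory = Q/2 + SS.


Q/2 = 166.9298
Avg = 166.9298 + 177.7646 = 344.6944

344.6944 units


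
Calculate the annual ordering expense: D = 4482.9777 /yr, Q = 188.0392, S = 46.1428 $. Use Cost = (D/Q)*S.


Number of orders = D/Q = 23.8407
Cost = 23.8407 * 46.1428 = 1100.0746

1100.0746 $/yr


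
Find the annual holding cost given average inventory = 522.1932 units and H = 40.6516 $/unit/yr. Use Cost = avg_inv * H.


Cost = 522.1932 * 40.6516 = 21227.9891

21227.9891 $/yr


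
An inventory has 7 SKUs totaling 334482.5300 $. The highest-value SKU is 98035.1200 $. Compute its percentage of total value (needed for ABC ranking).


Top item = 98035.1200
Total = 334482.5300
Percentage = 98035.1200 / 334482.5300 * 100 = 29.3095

29.3095%


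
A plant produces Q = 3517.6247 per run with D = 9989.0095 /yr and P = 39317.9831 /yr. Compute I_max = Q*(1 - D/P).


D/P = 0.2541
1 - D/P = 0.7459
I_max = 3517.6247 * 0.7459 = 2623.9475

2623.9475 units


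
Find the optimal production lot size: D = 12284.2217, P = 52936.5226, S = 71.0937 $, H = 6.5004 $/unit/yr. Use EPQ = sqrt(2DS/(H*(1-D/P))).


1 - D/P = 1 - 0.2321 = 0.7679
H*(1-D/P) = 4.9919
2DS = 1746661.5445
EPQ = sqrt(349895.9815) = 591.5201

591.5201 units


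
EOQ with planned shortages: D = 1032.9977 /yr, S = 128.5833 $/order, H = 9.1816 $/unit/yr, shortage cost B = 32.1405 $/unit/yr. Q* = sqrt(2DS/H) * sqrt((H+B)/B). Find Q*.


sqrt(2DS/H) = 170.0974
sqrt((H+B)/B) = 1.1339
Q* = 170.0974 * 1.1339 = 192.8691

192.8691 units


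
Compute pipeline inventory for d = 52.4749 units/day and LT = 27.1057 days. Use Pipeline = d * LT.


Pipeline = 52.4749 * 27.1057 = 1422.3689

1422.3689 units


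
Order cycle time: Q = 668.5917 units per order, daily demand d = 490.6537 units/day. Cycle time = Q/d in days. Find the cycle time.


Cycle = 668.5917 / 490.6537 = 1.3627

1.3627 days


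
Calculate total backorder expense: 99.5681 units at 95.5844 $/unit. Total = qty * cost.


Total = 99.5681 * 95.5844 = 9517.1571

9517.1571 $


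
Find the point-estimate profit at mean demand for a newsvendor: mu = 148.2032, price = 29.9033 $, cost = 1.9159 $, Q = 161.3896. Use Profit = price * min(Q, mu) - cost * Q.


Sales at mu = min(161.3896, 148.2032) = 148.2032
Revenue = 29.9033 * 148.2032 = 4431.7648
Total cost = 1.9159 * 161.3896 = 309.2063
Profit = 4431.7648 - 309.2063 = 4122.5584

4122.5584 $


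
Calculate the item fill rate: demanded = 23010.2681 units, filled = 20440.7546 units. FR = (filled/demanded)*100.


FR = 20440.7546 / 23010.2681 * 100 = 88.8332

88.8332%


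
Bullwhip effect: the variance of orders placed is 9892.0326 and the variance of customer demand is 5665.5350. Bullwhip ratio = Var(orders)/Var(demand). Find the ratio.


BW = 9892.0326 / 5665.5350 = 1.7460

1.7460


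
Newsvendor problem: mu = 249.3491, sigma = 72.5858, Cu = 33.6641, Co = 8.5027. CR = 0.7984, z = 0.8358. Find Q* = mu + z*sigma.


CR = Cu/(Cu+Co) = 33.6641/(33.6641+8.5027) = 0.7984
z = 0.8358
Q* = 249.3491 + 0.8358 * 72.5858 = 310.0163

310.0163 units


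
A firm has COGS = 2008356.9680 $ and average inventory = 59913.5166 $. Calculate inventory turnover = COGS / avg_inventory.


Turnover = 2008356.9680 / 59913.5166 = 33.5209

33.5209


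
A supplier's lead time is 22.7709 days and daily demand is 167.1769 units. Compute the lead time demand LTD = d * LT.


LTD = 167.1769 * 22.7709 = 3806.7685

3806.7685 units


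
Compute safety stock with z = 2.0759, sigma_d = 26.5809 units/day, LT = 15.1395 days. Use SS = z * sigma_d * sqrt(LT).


sqrt(LT) = sqrt(15.1395) = 3.8910
SS = 2.0759 * 26.5809 * 3.8910 = 214.6999

214.6999 units


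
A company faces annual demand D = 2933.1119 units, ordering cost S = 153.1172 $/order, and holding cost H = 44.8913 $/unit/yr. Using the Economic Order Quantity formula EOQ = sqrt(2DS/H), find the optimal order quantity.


2*D*S = 2 * 2933.1119 * 153.1172 = 898219.7628
2*D*S/H = 20008.7715
EOQ = sqrt(20008.7715) = 141.4524

141.4524 units


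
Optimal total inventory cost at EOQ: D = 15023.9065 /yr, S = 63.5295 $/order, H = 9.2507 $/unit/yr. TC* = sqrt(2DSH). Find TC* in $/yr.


2*D*S*H = 17658869.7036
TC* = sqrt(17658869.7036) = 4202.2458

4202.2458 $/yr


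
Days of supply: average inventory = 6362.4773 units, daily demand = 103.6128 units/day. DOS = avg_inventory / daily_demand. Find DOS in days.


DOS = 6362.4773 / 103.6128 = 61.4063

61.4063 days


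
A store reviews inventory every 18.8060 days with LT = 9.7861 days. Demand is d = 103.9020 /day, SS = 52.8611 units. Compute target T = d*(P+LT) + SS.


P + LT = 28.5921
d*(P+LT) = 103.9020 * 28.5921 = 2970.7764
T = 2970.7764 + 52.8611 = 3023.6375

3023.6375 units


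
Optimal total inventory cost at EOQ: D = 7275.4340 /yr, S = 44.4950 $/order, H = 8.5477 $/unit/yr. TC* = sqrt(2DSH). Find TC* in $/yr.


2*D*S*H = 5534130.3387
TC* = sqrt(5534130.3387) = 2352.4732

2352.4732 $/yr


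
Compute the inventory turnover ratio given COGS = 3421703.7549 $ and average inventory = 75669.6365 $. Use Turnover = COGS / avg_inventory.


Turnover = 3421703.7549 / 75669.6365 = 45.2190

45.2190


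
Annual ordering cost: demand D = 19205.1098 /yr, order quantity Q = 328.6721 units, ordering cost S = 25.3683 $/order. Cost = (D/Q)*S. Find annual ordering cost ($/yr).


Number of orders = D/Q = 58.4324
Cost = 58.4324 * 25.3683 = 1482.3314

1482.3314 $/yr


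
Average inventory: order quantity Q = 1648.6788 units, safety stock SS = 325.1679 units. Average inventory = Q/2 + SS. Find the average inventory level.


Q/2 = 824.3394
Avg = 824.3394 + 325.1679 = 1149.5073

1149.5073 units


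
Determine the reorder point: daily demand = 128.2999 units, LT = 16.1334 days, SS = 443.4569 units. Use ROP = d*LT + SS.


d*LT = 128.2999 * 16.1334 = 2069.9136
ROP = 2069.9136 + 443.4569 = 2513.3705

2513.3705 units


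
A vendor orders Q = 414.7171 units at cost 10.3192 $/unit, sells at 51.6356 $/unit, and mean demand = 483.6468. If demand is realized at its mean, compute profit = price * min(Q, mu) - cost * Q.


Sales at mu = min(414.7171, 483.6468) = 414.7171
Revenue = 51.6356 * 414.7171 = 21414.1663
Total cost = 10.3192 * 414.7171 = 4279.5487
Profit = 21414.1663 - 4279.5487 = 17134.6176

17134.6176 $


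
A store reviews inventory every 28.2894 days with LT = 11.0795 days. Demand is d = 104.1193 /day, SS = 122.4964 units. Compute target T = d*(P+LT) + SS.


P + LT = 39.3689
d*(P+LT) = 104.1193 * 39.3689 = 4099.0623
T = 4099.0623 + 122.4964 = 4221.5587

4221.5587 units


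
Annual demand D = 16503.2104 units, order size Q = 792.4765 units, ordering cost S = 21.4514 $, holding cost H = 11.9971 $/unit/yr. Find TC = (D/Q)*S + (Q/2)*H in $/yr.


Ordering cost = D*S/Q = 446.7224
Holding cost = Q*H/2 = 4753.7099
TC = 446.7224 + 4753.7099 = 5200.4323

5200.4323 $/yr


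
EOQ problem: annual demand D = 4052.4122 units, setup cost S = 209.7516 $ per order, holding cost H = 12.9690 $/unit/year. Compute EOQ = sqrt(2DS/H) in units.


2*D*S = 2 * 4052.4122 * 209.7516 = 1699999.8856
2*D*S/H = 131081.8017
EOQ = sqrt(131081.8017) = 362.0522

362.0522 units


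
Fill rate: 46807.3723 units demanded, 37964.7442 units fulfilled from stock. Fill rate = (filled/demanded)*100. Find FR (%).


FR = 37964.7442 / 46807.3723 * 100 = 81.1085

81.1085%


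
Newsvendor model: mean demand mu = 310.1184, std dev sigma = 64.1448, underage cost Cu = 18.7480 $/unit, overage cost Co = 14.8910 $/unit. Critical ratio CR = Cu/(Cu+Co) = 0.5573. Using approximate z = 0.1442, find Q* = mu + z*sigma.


CR = Cu/(Cu+Co) = 18.7480/(18.7480+14.8910) = 0.5573
z = 0.1442
Q* = 310.1184 + 0.1442 * 64.1448 = 319.3681

319.3681 units


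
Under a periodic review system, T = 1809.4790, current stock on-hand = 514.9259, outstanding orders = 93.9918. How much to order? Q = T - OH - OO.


Inventory position = OH + OO = 514.9259 + 93.9918 = 608.9177
Q = 1809.4790 - 608.9177 = 1200.5613

1200.5613 units


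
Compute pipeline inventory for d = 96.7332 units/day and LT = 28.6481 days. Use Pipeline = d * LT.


Pipeline = 96.7332 * 28.6481 = 2771.2224

2771.2224 units


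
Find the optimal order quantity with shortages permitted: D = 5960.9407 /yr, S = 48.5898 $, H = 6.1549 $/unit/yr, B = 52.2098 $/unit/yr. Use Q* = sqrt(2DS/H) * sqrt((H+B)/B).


sqrt(2DS/H) = 306.7852
sqrt((H+B)/B) = 1.0573
Q* = 306.7852 * 1.0573 = 324.3647

324.3647 units


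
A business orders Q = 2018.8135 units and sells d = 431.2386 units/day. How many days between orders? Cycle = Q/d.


Cycle = 2018.8135 / 431.2386 = 4.6814

4.6814 days


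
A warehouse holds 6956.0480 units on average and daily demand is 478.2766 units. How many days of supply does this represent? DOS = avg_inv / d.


DOS = 6956.0480 / 478.2766 = 14.5440

14.5440 days


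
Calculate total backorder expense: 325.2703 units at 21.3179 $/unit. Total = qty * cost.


Total = 325.2703 * 21.3179 = 6934.0797

6934.0797 $


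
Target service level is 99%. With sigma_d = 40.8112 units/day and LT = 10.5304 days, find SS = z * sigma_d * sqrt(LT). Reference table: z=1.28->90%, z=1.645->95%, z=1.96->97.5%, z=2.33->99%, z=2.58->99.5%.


From the table, SL = 99% corresponds to z = 2.33
sqrt(LT) = sqrt(10.5304) = 3.2451
SS = 2.33 * 40.8112 * 3.2451 = 308.5729

308.5729 units


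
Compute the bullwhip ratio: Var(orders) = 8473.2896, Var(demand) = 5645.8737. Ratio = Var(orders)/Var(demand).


BW = 8473.2896 / 5645.8737 = 1.5008

1.5008


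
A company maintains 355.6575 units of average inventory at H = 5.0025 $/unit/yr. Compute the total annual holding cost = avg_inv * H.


Cost = 355.6575 * 5.0025 = 1779.1766

1779.1766 $/yr


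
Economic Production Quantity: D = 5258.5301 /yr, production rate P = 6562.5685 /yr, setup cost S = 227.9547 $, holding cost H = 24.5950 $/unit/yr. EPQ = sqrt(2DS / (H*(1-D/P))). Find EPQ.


1 - D/P = 1 - 0.8013 = 0.1987
H*(1-D/P) = 4.8872
2DS = 2397413.3028
EPQ = sqrt(490545.7905) = 700.3897

700.3897 units


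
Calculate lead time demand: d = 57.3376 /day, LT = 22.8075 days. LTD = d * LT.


LTD = 57.3376 * 22.8075 = 1307.7273

1307.7273 units


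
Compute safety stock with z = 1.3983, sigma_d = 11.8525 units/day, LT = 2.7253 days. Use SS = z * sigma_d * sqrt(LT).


sqrt(LT) = sqrt(2.7253) = 1.6508
SS = 1.3983 * 11.8525 * 1.6508 = 27.3601

27.3601 units


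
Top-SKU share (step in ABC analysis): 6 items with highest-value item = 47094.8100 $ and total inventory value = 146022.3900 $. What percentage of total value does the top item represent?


Top item = 47094.8100
Total = 146022.3900
Percentage = 47094.8100 / 146022.3900 * 100 = 32.2518

32.2518%


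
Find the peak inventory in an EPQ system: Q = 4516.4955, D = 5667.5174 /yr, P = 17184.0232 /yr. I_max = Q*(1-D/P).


D/P = 0.3298
1 - D/P = 0.6702
I_max = 4516.4955 * 0.6702 = 3026.8957

3026.8957 units


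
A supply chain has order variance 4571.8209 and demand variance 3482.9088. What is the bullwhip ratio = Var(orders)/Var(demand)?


BW = 4571.8209 / 3482.9088 = 1.3126

1.3126


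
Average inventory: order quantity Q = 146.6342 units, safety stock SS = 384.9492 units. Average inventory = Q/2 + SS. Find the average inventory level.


Q/2 = 73.3171
Avg = 73.3171 + 384.9492 = 458.2663

458.2663 units


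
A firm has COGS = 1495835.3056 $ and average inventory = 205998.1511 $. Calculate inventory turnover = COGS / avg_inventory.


Turnover = 1495835.3056 / 205998.1511 = 7.2614

7.2614


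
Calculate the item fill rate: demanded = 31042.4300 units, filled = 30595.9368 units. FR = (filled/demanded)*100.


FR = 30595.9368 / 31042.4300 * 100 = 98.5617

98.5617%


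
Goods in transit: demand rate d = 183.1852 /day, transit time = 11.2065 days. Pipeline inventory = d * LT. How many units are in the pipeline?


Pipeline = 183.1852 * 11.2065 = 2052.8649

2052.8649 units


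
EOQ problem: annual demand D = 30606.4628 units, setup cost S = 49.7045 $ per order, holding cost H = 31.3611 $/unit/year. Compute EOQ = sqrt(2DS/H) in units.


2*D*S = 2 * 30606.4628 * 49.7045 = 3042557.8605
2*D*S/H = 97016.9369
EOQ = sqrt(97016.9369) = 311.4754

311.4754 units


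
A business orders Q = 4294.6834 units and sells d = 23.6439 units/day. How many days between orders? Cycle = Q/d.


Cycle = 4294.6834 / 23.6439 = 181.6402

181.6402 days


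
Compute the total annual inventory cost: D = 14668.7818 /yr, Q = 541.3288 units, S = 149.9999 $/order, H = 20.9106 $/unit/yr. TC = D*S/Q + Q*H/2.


Ordering cost = D*S/Q = 4064.6568
Holding cost = Q*H/2 = 5659.7550
TC = 4064.6568 + 5659.7550 = 9724.4118

9724.4118 $/yr


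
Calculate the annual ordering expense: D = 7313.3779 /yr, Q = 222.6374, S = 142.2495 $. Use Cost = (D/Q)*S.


Number of orders = D/Q = 32.8488
Cost = 32.8488 * 142.2495 = 4672.7295

4672.7295 $/yr


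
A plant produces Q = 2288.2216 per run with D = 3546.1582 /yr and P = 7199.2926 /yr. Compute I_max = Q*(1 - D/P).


D/P = 0.4926
1 - D/P = 0.5074
I_max = 2288.2216 * 0.5074 = 1161.1114

1161.1114 units


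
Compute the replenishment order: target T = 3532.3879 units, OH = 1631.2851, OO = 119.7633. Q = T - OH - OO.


Inventory position = OH + OO = 1631.2851 + 119.7633 = 1751.0484
Q = 3532.3879 - 1751.0484 = 1781.3395

1781.3395 units


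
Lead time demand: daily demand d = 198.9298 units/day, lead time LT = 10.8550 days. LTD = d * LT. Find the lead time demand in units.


LTD = 198.9298 * 10.8550 = 2159.3830

2159.3830 units


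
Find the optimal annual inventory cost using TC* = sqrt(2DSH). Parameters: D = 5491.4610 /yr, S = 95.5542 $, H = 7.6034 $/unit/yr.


2*D*S*H = 7979497.0515
TC* = sqrt(7979497.0515) = 2824.8004

2824.8004 $/yr


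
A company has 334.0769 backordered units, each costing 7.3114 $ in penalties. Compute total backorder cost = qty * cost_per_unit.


Total = 334.0769 * 7.3114 = 2442.5698

2442.5698 $


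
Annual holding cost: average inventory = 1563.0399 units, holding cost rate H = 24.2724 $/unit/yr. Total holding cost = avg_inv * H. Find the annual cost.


Cost = 1563.0399 * 24.2724 = 37938.7297

37938.7297 $/yr


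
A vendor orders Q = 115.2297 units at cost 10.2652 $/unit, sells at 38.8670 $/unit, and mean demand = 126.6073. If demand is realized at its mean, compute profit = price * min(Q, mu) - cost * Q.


Sales at mu = min(115.2297, 126.6073) = 115.2297
Revenue = 38.8670 * 115.2297 = 4478.6327
Total cost = 10.2652 * 115.2297 = 1182.8559
Profit = 4478.6327 - 1182.8559 = 3295.7768

3295.7768 $


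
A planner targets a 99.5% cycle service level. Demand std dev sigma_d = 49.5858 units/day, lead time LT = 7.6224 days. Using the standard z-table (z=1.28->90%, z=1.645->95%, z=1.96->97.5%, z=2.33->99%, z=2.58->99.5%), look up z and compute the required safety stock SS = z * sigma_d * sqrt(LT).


From the table, SL = 99.5% corresponds to z = 2.58
sqrt(LT) = sqrt(7.6224) = 2.7609
SS = 2.58 * 49.5858 * 2.7609 = 353.2018

353.2018 units


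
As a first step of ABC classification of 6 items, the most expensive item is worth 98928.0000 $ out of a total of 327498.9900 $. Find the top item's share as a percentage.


Top item = 98928.0000
Total = 327498.9900
Percentage = 98928.0000 / 327498.9900 * 100 = 30.2071

30.2071%


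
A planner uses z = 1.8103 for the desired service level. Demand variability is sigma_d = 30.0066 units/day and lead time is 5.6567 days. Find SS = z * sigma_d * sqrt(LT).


sqrt(LT) = sqrt(5.6567) = 2.3784
SS = 1.8103 * 30.0066 * 2.3784 = 129.1960

129.1960 units


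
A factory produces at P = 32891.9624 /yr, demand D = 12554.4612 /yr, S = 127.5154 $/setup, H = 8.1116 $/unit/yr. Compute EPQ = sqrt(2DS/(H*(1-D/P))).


1 - D/P = 1 - 0.3817 = 0.6183
H*(1-D/P) = 5.0155
2DS = 3201774.2834
EPQ = sqrt(638375.7470) = 798.9842

798.9842 units


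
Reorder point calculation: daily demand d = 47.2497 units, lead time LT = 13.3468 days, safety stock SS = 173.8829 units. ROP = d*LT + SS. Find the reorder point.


d*LT = 47.2497 * 13.3468 = 630.6323
ROP = 630.6323 + 173.8829 = 804.5152

804.5152 units


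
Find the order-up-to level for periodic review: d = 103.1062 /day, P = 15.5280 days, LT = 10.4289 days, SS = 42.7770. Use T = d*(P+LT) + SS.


P + LT = 25.9569
d*(P+LT) = 103.1062 * 25.9569 = 2676.3173
T = 2676.3173 + 42.7770 = 2719.0943

2719.0943 units


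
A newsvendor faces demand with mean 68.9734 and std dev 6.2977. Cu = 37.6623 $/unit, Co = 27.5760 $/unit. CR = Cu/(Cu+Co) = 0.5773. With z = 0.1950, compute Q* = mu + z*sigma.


CR = Cu/(Cu+Co) = 37.6623/(37.6623+27.5760) = 0.5773
z = 0.1950
Q* = 68.9734 + 0.1950 * 6.2977 = 70.2015

70.2015 units


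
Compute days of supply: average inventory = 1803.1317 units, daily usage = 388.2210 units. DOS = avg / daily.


DOS = 1803.1317 / 388.2210 = 4.6446

4.6446 days


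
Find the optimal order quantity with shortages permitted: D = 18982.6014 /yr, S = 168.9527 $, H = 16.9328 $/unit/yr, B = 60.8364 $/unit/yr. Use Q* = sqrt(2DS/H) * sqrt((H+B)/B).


sqrt(2DS/H) = 615.4759
sqrt((H+B)/B) = 1.1306
Q* = 615.4759 * 1.1306 = 695.8780

695.8780 units


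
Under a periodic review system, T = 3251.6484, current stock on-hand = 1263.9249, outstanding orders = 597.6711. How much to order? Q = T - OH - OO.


Inventory position = OH + OO = 1263.9249 + 597.6711 = 1861.5960
Q = 3251.6484 - 1861.5960 = 1390.0524

1390.0524 units


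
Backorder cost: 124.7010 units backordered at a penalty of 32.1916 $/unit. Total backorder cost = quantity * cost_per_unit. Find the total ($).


Total = 124.7010 * 32.1916 = 4014.3247

4014.3247 $


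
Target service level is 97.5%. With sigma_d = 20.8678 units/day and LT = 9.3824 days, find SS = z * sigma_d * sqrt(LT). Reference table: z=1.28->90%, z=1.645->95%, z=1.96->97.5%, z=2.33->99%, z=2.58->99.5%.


From the table, SL = 97.5% corresponds to z = 1.96
sqrt(LT) = sqrt(9.3824) = 3.0631
SS = 1.96 * 20.8678 * 3.0631 = 125.2823

125.2823 units


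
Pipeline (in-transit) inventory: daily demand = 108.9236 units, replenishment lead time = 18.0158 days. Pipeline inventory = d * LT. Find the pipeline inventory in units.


Pipeline = 108.9236 * 18.0158 = 1962.3458

1962.3458 units


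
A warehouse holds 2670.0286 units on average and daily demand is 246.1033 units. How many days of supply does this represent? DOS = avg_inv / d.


DOS = 2670.0286 / 246.1033 = 10.8492

10.8492 days


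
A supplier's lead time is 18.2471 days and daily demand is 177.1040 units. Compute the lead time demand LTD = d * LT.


LTD = 177.1040 * 18.2471 = 3231.6344

3231.6344 units


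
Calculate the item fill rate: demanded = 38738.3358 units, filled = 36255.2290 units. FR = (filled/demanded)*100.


FR = 36255.2290 / 38738.3358 * 100 = 93.5901

93.5901%


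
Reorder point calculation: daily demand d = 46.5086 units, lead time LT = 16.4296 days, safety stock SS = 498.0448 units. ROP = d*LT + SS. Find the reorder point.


d*LT = 46.5086 * 16.4296 = 764.1177
ROP = 764.1177 + 498.0448 = 1262.1625

1262.1625 units


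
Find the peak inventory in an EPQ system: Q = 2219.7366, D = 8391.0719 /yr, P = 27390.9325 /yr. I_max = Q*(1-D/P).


D/P = 0.3063
1 - D/P = 0.6937
I_max = 2219.7366 * 0.6937 = 1539.7317

1539.7317 units


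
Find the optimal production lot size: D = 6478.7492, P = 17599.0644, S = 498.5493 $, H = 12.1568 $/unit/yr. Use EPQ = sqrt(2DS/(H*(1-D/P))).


1 - D/P = 1 - 0.3681 = 0.6319
H*(1-D/P) = 7.6815
2DS = 6459951.7571
EPQ = sqrt(840973.8391) = 917.0463

917.0463 units


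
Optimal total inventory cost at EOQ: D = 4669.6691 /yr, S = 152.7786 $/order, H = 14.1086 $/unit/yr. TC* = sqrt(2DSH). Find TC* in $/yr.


2*D*S*H = 20130870.2320
TC* = sqrt(20130870.2320) = 4486.7438

4486.7438 $/yr


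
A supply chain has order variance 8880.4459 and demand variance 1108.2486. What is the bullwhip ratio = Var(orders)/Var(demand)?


BW = 8880.4459 / 1108.2486 = 8.0130

8.0130


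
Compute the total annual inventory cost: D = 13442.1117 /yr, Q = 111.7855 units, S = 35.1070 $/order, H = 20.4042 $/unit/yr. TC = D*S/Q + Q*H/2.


Ordering cost = D*S/Q = 4221.5870
Holding cost = Q*H/2 = 1140.4468
TC = 4221.5870 + 1140.4468 = 5362.0339

5362.0339 $/yr


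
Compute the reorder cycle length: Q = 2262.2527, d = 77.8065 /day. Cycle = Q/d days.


Cycle = 2262.2527 / 77.8065 = 29.0754

29.0754 days


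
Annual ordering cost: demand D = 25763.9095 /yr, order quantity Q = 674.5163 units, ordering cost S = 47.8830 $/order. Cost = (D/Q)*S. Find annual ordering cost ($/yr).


Number of orders = D/Q = 38.1961
Cost = 38.1961 * 47.8830 = 1828.9451

1828.9451 $/yr


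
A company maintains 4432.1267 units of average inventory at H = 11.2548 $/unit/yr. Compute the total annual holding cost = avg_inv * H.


Cost = 4432.1267 * 11.2548 = 49882.6996

49882.6996 $/yr


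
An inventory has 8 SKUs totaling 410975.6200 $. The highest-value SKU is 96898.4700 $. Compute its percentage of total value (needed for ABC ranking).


Top item = 96898.4700
Total = 410975.6200
Percentage = 96898.4700 / 410975.6200 * 100 = 23.5777

23.5777%


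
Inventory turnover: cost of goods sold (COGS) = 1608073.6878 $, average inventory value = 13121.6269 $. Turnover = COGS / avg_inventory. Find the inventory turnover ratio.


Turnover = 1608073.6878 / 13121.6269 = 122.5514

122.5514


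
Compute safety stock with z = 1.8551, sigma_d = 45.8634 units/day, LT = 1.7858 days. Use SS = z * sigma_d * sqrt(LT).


sqrt(LT) = sqrt(1.7858) = 1.3363
SS = 1.8551 * 45.8634 * 1.3363 = 113.6973

113.6973 units


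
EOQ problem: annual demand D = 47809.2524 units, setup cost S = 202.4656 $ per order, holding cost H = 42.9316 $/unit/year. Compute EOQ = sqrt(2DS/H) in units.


2*D*S = 2 * 47809.2524 * 202.4656 = 19359457.9454
2*D*S/H = 450937.2571
EOQ = sqrt(450937.2571) = 671.5186

671.5186 units


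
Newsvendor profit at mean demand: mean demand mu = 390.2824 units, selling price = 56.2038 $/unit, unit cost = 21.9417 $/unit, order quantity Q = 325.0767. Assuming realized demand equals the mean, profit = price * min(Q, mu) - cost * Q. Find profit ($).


Sales at mu = min(325.0767, 390.2824) = 325.0767
Revenue = 56.2038 * 325.0767 = 18270.5458
Total cost = 21.9417 * 325.0767 = 7132.7354
Profit = 18270.5458 - 7132.7354 = 11137.8104

11137.8104 $


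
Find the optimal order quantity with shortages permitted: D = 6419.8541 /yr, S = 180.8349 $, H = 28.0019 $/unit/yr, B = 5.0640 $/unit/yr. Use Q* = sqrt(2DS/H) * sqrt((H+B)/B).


sqrt(2DS/H) = 287.9552
sqrt((H+B)/B) = 2.5553
Q* = 287.9552 * 2.5553 = 735.8144

735.8144 units


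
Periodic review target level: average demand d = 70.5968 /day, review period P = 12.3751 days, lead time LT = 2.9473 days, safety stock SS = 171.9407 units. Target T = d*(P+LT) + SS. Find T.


P + LT = 15.3224
d*(P+LT) = 70.5968 * 15.3224 = 1081.7124
T = 1081.7124 + 171.9407 = 1253.6531

1253.6531 units


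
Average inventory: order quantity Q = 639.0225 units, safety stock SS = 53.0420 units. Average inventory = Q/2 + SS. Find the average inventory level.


Q/2 = 319.5113
Avg = 319.5113 + 53.0420 = 372.5533

372.5533 units


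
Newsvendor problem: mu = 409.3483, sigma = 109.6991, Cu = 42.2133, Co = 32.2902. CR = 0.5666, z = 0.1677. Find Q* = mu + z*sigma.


CR = Cu/(Cu+Co) = 42.2133/(42.2133+32.2902) = 0.5666
z = 0.1677
Q* = 409.3483 + 0.1677 * 109.6991 = 427.7448

427.7448 units


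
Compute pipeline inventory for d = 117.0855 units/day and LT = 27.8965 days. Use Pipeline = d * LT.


Pipeline = 117.0855 * 27.8965 = 3266.2757

3266.2757 units


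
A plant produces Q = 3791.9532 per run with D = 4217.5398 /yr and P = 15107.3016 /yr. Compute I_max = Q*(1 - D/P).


D/P = 0.2792
1 - D/P = 0.7208
I_max = 3791.9532 * 0.7208 = 2733.3450

2733.3450 units


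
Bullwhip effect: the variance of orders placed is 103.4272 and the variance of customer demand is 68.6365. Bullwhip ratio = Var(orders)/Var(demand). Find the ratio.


BW = 103.4272 / 68.6365 = 1.5069

1.5069


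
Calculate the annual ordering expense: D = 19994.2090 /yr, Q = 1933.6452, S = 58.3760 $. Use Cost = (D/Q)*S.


Number of orders = D/Q = 10.3402
Cost = 10.3402 * 58.3760 = 603.6174

603.6174 $/yr


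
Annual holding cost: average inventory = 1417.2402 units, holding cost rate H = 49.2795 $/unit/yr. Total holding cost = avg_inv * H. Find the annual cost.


Cost = 1417.2402 * 49.2795 = 69840.8884

69840.8884 $/yr


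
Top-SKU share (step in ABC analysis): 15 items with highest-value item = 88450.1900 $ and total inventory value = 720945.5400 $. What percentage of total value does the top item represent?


Top item = 88450.1900
Total = 720945.5400
Percentage = 88450.1900 / 720945.5400 * 100 = 12.2686

12.2686%


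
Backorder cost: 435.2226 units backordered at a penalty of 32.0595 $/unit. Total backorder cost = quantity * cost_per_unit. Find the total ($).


Total = 435.2226 * 32.0595 = 13953.0189

13953.0189 $


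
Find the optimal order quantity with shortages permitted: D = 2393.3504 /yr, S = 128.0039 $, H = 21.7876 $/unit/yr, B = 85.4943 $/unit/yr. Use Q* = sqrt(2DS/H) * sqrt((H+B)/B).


sqrt(2DS/H) = 167.6969
sqrt((H+B)/B) = 1.1202
Q* = 167.6969 * 1.1202 = 187.8537

187.8537 units


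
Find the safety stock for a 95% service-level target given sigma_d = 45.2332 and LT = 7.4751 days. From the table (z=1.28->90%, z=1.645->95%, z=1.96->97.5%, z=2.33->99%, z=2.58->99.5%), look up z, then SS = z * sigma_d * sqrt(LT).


From the table, SL = 95% corresponds to z = 1.645
sqrt(LT) = sqrt(7.4751) = 2.7341
SS = 1.645 * 45.2332 * 2.7341 = 203.4378

203.4378 units


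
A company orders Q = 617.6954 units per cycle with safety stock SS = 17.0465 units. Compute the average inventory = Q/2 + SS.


Q/2 = 308.8477
Avg = 308.8477 + 17.0465 = 325.8942

325.8942 units


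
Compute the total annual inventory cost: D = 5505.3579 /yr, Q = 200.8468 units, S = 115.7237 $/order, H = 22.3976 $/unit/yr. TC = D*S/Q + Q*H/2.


Ordering cost = D*S/Q = 3172.0714
Holding cost = Q*H/2 = 2249.2431
TC = 3172.0714 + 2249.2431 = 5421.3145

5421.3145 $/yr


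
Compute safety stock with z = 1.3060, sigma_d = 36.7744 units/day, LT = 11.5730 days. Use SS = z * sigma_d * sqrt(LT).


sqrt(LT) = sqrt(11.5730) = 3.4019
SS = 1.3060 * 36.7744 * 3.4019 = 163.3848

163.3848 units


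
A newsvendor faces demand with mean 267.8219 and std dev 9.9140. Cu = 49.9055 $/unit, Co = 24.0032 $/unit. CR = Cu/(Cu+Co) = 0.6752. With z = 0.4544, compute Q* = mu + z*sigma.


CR = Cu/(Cu+Co) = 49.9055/(49.9055+24.0032) = 0.6752
z = 0.4544
Q* = 267.8219 + 0.4544 * 9.9140 = 272.3268

272.3268 units


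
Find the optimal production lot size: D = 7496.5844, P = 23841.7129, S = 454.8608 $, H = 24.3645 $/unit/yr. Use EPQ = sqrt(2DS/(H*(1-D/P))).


1 - D/P = 1 - 0.3144 = 0.6856
H*(1-D/P) = 16.7035
2DS = 6819804.7549
EPQ = sqrt(408285.1204) = 638.9719

638.9719 units


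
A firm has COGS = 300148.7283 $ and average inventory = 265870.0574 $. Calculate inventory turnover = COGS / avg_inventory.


Turnover = 300148.7283 / 265870.0574 = 1.1289

1.1289


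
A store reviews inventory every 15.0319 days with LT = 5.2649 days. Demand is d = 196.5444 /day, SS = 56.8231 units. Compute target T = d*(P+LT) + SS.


P + LT = 20.2968
d*(P+LT) = 196.5444 * 20.2968 = 3989.2224
T = 3989.2224 + 56.8231 = 4046.0455

4046.0455 units


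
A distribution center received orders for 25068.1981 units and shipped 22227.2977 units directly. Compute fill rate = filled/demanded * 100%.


FR = 22227.2977 / 25068.1981 * 100 = 88.6673

88.6673%


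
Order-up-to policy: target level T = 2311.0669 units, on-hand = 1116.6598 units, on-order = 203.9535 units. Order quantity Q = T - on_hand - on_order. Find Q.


Inventory position = OH + OO = 1116.6598 + 203.9535 = 1320.6133
Q = 2311.0669 - 1320.6133 = 990.4536

990.4536 units


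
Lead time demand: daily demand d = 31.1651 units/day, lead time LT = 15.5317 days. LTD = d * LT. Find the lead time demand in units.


LTD = 31.1651 * 15.5317 = 484.0470

484.0470 units


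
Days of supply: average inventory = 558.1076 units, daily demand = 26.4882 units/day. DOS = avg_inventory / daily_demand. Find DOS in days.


DOS = 558.1076 / 26.4882 = 21.0700

21.0700 days


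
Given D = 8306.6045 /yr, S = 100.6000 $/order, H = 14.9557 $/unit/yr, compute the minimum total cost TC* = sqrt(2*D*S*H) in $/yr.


2*D*S*H = 24995294.2860
TC* = sqrt(24995294.2860) = 4999.5294

4999.5294 $/yr


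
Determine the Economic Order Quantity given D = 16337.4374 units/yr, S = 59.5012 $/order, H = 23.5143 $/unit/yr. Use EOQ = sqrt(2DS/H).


2*D*S = 2 * 16337.4374 * 59.5012 = 1944194.2604
2*D*S/H = 82681.3582
EOQ = sqrt(82681.3582) = 287.5437

287.5437 units


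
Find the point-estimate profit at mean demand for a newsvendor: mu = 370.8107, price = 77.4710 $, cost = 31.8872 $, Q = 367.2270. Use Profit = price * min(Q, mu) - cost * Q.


Sales at mu = min(367.2270, 370.8107) = 367.2270
Revenue = 77.4710 * 367.2270 = 28449.4429
Total cost = 31.8872 * 367.2270 = 11709.8408
Profit = 28449.4429 - 11709.8408 = 16739.6021

16739.6021 $


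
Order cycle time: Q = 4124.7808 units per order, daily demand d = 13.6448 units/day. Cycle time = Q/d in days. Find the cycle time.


Cycle = 4124.7808 / 13.6448 = 302.2969

302.2969 days


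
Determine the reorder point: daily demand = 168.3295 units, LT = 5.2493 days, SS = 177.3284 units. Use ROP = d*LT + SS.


d*LT = 168.3295 * 5.2493 = 883.6120
ROP = 883.6120 + 177.3284 = 1060.9404

1060.9404 units


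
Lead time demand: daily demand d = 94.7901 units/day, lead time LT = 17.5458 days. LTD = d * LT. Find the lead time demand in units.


LTD = 94.7901 * 17.5458 = 1663.1681

1663.1681 units


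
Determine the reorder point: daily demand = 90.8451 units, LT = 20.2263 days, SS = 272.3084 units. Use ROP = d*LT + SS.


d*LT = 90.8451 * 20.2263 = 1837.4602
ROP = 1837.4602 + 272.3084 = 2109.7686

2109.7686 units


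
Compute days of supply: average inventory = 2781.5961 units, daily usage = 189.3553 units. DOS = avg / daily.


DOS = 2781.5961 / 189.3553 = 14.6898

14.6898 days


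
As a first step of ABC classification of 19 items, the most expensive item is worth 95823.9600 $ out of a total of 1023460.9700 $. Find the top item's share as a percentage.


Top item = 95823.9600
Total = 1023460.9700
Percentage = 95823.9600 / 1023460.9700 * 100 = 9.3627

9.3627%


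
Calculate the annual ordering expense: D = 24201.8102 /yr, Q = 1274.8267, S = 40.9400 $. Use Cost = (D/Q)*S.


Number of orders = D/Q = 18.9844
Cost = 18.9844 * 40.9400 = 777.2210

777.2210 $/yr


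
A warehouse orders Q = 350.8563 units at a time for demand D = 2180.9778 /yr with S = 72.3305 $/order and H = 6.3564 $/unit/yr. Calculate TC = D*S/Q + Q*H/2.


Ordering cost = D*S/Q = 449.6177
Holding cost = Q*H/2 = 1115.0915
TC = 449.6177 + 1115.0915 = 1564.7092

1564.7092 $/yr


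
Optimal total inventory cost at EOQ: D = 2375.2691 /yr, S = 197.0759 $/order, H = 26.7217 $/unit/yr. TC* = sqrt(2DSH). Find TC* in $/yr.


2*D*S*H = 25017298.8864
TC* = sqrt(25017298.8864) = 5001.7296

5001.7296 $/yr


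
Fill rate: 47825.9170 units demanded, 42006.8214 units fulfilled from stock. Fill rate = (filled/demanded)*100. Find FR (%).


FR = 42006.8214 / 47825.9170 * 100 = 87.8328

87.8328%


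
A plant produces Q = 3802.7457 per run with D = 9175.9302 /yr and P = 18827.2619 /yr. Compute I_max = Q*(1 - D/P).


D/P = 0.4874
1 - D/P = 0.5126
I_max = 3802.7457 * 0.5126 = 1949.3838

1949.3838 units


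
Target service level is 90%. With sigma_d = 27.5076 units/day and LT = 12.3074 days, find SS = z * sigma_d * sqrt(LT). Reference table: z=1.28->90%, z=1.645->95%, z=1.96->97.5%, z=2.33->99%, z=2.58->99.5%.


From the table, SL = 90% corresponds to z = 1.28
sqrt(LT) = sqrt(12.3074) = 3.5082
SS = 1.28 * 27.5076 * 3.5082 = 123.5224

123.5224 units


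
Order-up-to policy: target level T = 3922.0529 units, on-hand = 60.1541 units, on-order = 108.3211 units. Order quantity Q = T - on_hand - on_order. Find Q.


Inventory position = OH + OO = 60.1541 + 108.3211 = 168.4752
Q = 3922.0529 - 168.4752 = 3753.5777

3753.5777 units


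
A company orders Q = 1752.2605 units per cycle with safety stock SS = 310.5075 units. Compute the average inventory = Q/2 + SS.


Q/2 = 876.1303
Avg = 876.1303 + 310.5075 = 1186.6378

1186.6378 units


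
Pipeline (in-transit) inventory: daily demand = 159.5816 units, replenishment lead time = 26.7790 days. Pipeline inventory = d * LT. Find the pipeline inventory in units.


Pipeline = 159.5816 * 26.7790 = 4273.4357

4273.4357 units


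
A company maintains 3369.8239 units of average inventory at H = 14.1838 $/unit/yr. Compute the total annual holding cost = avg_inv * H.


Cost = 3369.8239 * 14.1838 = 47796.9082

47796.9082 $/yr


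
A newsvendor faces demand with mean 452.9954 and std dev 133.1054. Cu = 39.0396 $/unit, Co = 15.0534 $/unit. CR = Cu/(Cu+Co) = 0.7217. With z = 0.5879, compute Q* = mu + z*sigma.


CR = Cu/(Cu+Co) = 39.0396/(39.0396+15.0534) = 0.7217
z = 0.5879
Q* = 452.9954 + 0.5879 * 133.1054 = 531.2481

531.2481 units


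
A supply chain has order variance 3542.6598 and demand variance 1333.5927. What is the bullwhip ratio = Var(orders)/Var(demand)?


BW = 3542.6598 / 1333.5927 = 2.6565

2.6565


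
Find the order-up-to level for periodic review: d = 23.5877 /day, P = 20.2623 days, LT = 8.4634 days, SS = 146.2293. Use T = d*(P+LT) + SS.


P + LT = 28.7257
d*(P+LT) = 23.5877 * 28.7257 = 677.5732
T = 677.5732 + 146.2293 = 823.8025

823.8025 units


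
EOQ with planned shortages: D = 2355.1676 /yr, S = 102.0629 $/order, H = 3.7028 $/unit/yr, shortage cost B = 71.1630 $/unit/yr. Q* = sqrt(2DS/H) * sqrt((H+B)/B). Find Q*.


sqrt(2DS/H) = 360.3253
sqrt((H+B)/B) = 1.0257
Q* = 360.3253 * 1.0257 = 369.5807

369.5807 units


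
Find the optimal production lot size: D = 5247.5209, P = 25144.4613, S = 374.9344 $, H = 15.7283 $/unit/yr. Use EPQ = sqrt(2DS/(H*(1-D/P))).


1 - D/P = 1 - 0.2087 = 0.7913
H*(1-D/P) = 12.4459
2DS = 3934952.2003
EPQ = sqrt(316164.9435) = 562.2855

562.2855 units


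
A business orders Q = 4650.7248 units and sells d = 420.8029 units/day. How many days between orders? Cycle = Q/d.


Cycle = 4650.7248 / 420.8029 = 11.0520

11.0520 days


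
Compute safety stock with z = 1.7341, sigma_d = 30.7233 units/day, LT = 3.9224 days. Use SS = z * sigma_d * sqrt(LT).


sqrt(LT) = sqrt(3.9224) = 1.9805
SS = 1.7341 * 30.7233 * 1.9805 = 105.5159

105.5159 units


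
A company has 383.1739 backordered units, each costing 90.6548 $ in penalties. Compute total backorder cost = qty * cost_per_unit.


Total = 383.1739 * 90.6548 = 34736.5533

34736.5533 $


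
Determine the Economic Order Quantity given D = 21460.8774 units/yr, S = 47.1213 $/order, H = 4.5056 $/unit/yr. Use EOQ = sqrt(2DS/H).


2*D*S = 2 * 21460.8774 * 47.1213 = 2022528.8845
2*D*S/H = 448892.2418
EOQ = sqrt(448892.2418) = 669.9942

669.9942 units


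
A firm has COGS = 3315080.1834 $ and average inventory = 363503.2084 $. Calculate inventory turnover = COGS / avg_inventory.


Turnover = 3315080.1834 / 363503.2084 = 9.1198

9.1198


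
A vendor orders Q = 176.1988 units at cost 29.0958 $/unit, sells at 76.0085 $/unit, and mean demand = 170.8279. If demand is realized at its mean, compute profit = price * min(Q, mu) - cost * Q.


Sales at mu = min(176.1988, 170.8279) = 170.8279
Revenue = 76.0085 * 170.8279 = 12984.3724
Total cost = 29.0958 * 176.1988 = 5126.6450
Profit = 12984.3724 - 5126.6450 = 7857.7274

7857.7274 $


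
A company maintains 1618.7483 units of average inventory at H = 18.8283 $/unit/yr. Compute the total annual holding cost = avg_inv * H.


Cost = 1618.7483 * 18.8283 = 30478.2786

30478.2786 $/yr


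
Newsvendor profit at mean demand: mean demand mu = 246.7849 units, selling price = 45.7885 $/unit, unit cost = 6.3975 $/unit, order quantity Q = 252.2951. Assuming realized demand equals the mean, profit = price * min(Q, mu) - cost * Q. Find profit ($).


Sales at mu = min(252.2951, 246.7849) = 246.7849
Revenue = 45.7885 * 246.7849 = 11299.9104
Total cost = 6.3975 * 252.2951 = 1614.0579
Profit = 11299.9104 - 1614.0579 = 9685.8525

9685.8525 $


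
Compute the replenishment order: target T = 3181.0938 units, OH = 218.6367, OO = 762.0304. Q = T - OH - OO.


Inventory position = OH + OO = 218.6367 + 762.0304 = 980.6671
Q = 3181.0938 - 980.6671 = 2200.4267

2200.4267 units


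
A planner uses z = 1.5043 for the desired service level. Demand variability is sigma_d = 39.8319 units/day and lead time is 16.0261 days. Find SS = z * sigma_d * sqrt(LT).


sqrt(LT) = sqrt(16.0261) = 4.0033
SS = 1.5043 * 39.8319 * 4.0033 = 239.8719

239.8719 units


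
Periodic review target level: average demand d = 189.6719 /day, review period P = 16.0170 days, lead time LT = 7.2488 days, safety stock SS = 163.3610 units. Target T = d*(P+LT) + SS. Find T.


P + LT = 23.2658
d*(P+LT) = 189.6719 * 23.2658 = 4412.8685
T = 4412.8685 + 163.3610 = 4576.2295

4576.2295 units
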